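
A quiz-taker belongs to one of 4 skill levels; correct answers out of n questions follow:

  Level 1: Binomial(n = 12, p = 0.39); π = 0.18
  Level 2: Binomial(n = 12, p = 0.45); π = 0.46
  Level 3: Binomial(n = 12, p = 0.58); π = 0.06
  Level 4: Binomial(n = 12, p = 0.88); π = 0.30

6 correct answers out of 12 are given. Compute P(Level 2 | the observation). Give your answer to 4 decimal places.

By Bayes' theorem, P(k | x) = P(Z=k) f_k(x) / Σ_j P(Z=j) f_j(x).
Evaluate each component's likelihood at the observed value:
  p_1 = C(12,6)·0.39^6·0.61^6 = 924·0.00351874·0.0515204 = 0.167509
  p_2 = C(12,6)·0.45^6·0.55^6 = 924·0.00830377·0.0276806 = 0.212385
  p_3 = C(12,6)·0.58^6·0.42^6 = 924·0.0380687·0.00548903 = 0.193079
  p_4 = C(12,6)·0.88^6·0.12^6 = 924·0.464404·2.98598e-06 = 0.00128131
Prior × likelihood for each component:
  P(Z=1)·p_1 = 0.18 × 0.167509 = 0.0301517
  P(Z=2)·p_2 = 0.46 × 0.212385 = 0.097697
  P(Z=3)·p_3 = 0.06 × 0.193079 = 0.0115848
  P(Z=4)·p_4 = 0.30 × 0.00128131 = 0.000384394
Marginal: 0.0301517 + 0.097697 + 0.0115848 + 0.000384394 = 0.139818
P(Level 2 | data) = 0.097697 / 0.139818 ≈ 0.6987

0.6987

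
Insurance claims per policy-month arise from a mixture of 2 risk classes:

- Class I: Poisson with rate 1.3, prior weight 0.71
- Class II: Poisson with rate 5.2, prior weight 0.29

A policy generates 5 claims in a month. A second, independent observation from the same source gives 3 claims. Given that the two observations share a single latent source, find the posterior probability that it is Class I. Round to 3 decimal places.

Posterior ∝ prior × likelihood, so P(k | x) ∝ π_k f_k(x); normalise over all components.
Since both observations come from the same component, the likelihood for component k is f_k(x₁)·f_k(x₂).
  f_I = [0.00843243] × [0.0997921] = 0.000841489
  f_II = [0.174785] × [0.129279] = 0.022596
Weight by the priors:
  π_I·f_I = 0.71 × 0.000841489 = 0.000597458
  π_II·f_II = 0.29 × 0.022596 = 0.00655284
Evidence: 0.000597458 + 0.00655284 = 0.0071503
So the posterior for Class I is 0.000597458 / 0.0071503 ≈ 0.084.

0.084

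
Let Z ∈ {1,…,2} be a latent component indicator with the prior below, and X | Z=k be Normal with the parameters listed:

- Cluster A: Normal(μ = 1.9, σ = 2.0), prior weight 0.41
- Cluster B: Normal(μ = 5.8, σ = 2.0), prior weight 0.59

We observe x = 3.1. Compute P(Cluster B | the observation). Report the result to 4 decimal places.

0.4092

P(component k | x) = π_k·f_k(x) / marginal(x), where marginal(x) = Σ_j π_j·f_j(x).
Normal densities:
  L_A = 0.166612
  L_B = 0.0801917
Unnormalised posteriors:
  π_A·L_A = 0.41 × 0.166612 = 0.068311
  π_B·L_B = 0.59 × 0.0801917 = 0.0473131
Marginal: 0.068311 + 0.0473131 = 0.115624
P(Cluster B | 3.1) = 0.0473131 / 0.115624 ≈ 0.4092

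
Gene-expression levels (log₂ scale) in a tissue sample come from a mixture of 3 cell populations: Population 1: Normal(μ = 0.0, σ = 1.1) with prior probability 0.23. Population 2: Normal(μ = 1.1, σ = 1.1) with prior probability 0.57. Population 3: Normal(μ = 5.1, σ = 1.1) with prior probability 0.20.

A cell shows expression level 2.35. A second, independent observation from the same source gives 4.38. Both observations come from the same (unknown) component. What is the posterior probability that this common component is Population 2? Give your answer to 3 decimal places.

0.330

P(component k | x) = P(Z=k)·f_k(x) / marginal(x), where marginal(x) = Σ_j P(Z=j)·f_j(x).
Since both observations come from the same component, the likelihood for component k is f_k(x₁)·f_k(x₂).
  p_1 = [(1/(1.1·√(2π)))·exp(−(2.35−0.0)²/(2·1.1²)) = 0.362675·exp(-2.28202) = 0.0370209] × [0.00013082] = 4.84308e-06
  p_2 = [(1/(1.1·√(2π)))·exp(−(2.35−1.1)²/(2·1.1²)) = 0.362675·exp(-0.64566) = 0.190156] × [0.00425411] = 0.000808946
  p_3 = [(1/(1.1·√(2π)))·exp(−(2.35−5.1)²/(2·1.1²)) = 0.362675·exp(-3.12500) = 0.0159348] × [0.292742] = 0.00466479
Multiply by the mixture weights:
  P(Z=1)·p_1 = 0.23 × 4.84308e-06 = 1.11391e-06
  P(Z=2)·p_2 = 0.57 × 0.000808946 = 0.000461099
  P(Z=3)·p_3 = 0.20 × 0.00466479 = 0.000932958
Sum: 1.11391e-06 + 0.000461099 + 0.000932958 = 0.00139517
So the posterior for Population 2 is 0.000461099 / 0.00139517 ≈ 0.330.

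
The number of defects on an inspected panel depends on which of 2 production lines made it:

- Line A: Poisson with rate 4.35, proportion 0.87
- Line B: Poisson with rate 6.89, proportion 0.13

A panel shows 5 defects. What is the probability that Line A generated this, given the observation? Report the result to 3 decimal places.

0.895

Posterior ∝ prior × likelihood, so P(k | x) ∝ π_k f_k(x); normalise over all components.
Evaluate each component's likelihood at the observed value:
  p_A = e^(−4.35)·4.35^5/5! = 0.167527
  p_B = e^(−6.89)·6.89^5/5! = 0.131712
Unnormalised posteriors:
  π_A·p_A = 0.87 × 0.167527 = 0.145748
  π_B·p_B = 0.13 × 0.131712 = 0.0171226
Sum: 0.145748 + 0.0171226 = 0.162871
P(Line A | 5 defects) = 0.145748 / 0.162871 ≈ 0.895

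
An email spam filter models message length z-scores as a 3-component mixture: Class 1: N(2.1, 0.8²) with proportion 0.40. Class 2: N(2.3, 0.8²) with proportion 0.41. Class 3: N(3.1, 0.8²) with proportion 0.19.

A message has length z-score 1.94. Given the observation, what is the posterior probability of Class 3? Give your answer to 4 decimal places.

0.0801

Posterior ∝ prior × likelihood, so P(k | x) ∝ π_k f_k(x); normalise over all components.
Component likelihoods at x = 1.94:
  p_1 = (1/(0.8·√(2π)))·exp(−(1.94−2.1)²/(2·0.8²)) = 0.498678·exp(-0.02000) = 0.488803
  p_2 = (1/(0.8·√(2π)))·exp(−(1.94−2.3)²/(2·0.8²)) = 0.498678·exp(-0.10125) = 0.450659
  p_3 = (1/(0.8·√(2π)))·exp(−(1.94−3.1)²/(2·0.8²)) = 0.498678·exp(-1.05125) = 0.174288
Multiply by the mixture weights:
  π_1·p_1 = 0.40 × 0.488803 = 0.195521
  π_2·p_2 = 0.41 × 0.450659 = 0.18477
  π_3·p_3 = 0.19 × 0.174288 = 0.0331148
Marginal: 0.195521 + 0.18477 + 0.0331148 = 0.413406
P(Class 3 | x) ≈ 0.0801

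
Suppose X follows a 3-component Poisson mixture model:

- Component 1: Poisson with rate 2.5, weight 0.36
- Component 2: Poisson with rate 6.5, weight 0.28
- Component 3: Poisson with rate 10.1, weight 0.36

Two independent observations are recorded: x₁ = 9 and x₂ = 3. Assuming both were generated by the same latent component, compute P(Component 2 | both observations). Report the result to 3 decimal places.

0.813

Posterior ∝ prior × likelihood, so P(k | x) ∝ π_k f_k(x); normalise over all components.
Since both observations come from the same component, the likelihood for component k is f_k(x₁)·f_k(x₂).
  p_1 = [0.000862901] × [0.213763] = 0.000184456
  p_2 = [0.085811] × [0.0688137] = 0.00590497
  p_3 = [0.12381] × [0.00705405] = 0.000873361
Weight by the priors:
  π_1·p_1 = 0.36 × 0.000184456 = 6.64043e-05
  π_2·p_2 = 0.28 × 0.00590497 = 0.00165339
  π_3·p_3 = 0.36 × 0.000873361 = 0.00031441
Denominator: 6.64043e-05 + 0.00165339 + 0.00031441 = 0.00203421
P(Component 2 | x₁,x₂) = 0.00165339 / 0.00203421 ≈ 0.813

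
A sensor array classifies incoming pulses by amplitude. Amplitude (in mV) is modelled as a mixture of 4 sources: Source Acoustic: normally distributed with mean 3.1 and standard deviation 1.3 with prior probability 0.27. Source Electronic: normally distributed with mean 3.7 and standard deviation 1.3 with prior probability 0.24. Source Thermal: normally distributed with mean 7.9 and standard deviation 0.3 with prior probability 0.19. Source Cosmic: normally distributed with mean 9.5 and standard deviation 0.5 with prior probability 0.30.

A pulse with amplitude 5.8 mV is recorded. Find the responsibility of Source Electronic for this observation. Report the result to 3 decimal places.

0.676

Posterior ∝ prior × likelihood, so P(k | x) ∝ π_k f_k(x); normalise over all components.
Normal densities:
  L_Acoustic = (1/(1.3·√(2π)))·exp(−(5.8−3.1)²/(2·1.3²)) = 0.306879·exp(-2.15680) = 0.0355041
  L_Electronic = (1/(1.3·√(2π)))·exp(−(5.8−3.7)²/(2·1.3²)) = 0.306879·exp(-1.30473) = 0.0832392
  L_Thermal = (1/(0.3·√(2π)))·exp(−(5.8−7.9)²/(2·0.3²)) = 1.329808·exp(-24.50000) = 3.04491e-11
  L_Cosmic = (1/(0.5·√(2π)))·exp(−(5.8−9.5)²/(2·0.5²)) = 0.797885·exp(-27.38000) = 1.02555e-12
Unnormalised posteriors:
  π_Acoustic·L_Acoustic = 0.27 × 0.0355041 = 0.0095861
  π_Electronic·L_Electronic = 0.24 × 0.0832392 = 0.0199774
  π_Thermal·L_Thermal = 0.19 × 3.04491e-11 = 5.78532e-12
  π_Cosmic·L_Cosmic = 0.30 × 1.02555e-12 = 3.07665e-13
Marginal: 0.0095861 + 0.0199774 + 5.78532e-12 + 3.07665e-13 = 0.0295635
P(Source Electronic | x) = 0.0199774 / 0.0295635 ≈ 0.676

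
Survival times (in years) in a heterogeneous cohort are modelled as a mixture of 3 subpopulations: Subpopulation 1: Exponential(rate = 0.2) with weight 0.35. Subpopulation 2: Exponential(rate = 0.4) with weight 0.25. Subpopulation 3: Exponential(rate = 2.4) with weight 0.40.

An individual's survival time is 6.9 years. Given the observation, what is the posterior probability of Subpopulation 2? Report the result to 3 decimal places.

0.264

Apply Bayes' rule: the posterior for each component is proportional to its prior times its likelihood at x.
Exponential densities:
  p_1 = 0.0503157
  p_2 = 0.0253167
  p_3 = 1.54275e-07
Multiply by the mixture weights:
  π_1·p_1 = 0.35 × 0.0503157 = 0.0176105
  π_2·p_2 = 0.25 × 0.0253167 = 0.00632918
  π_3·p_3 = 0.40 × 1.54275e-07 = 6.17099e-08
Evidence: 0.0176105 + 0.00632918 + 6.17099e-08 = 0.0239397
Responsibility of Subpopulation 2: 0.00632918 / 0.0239397 ≈ 0.264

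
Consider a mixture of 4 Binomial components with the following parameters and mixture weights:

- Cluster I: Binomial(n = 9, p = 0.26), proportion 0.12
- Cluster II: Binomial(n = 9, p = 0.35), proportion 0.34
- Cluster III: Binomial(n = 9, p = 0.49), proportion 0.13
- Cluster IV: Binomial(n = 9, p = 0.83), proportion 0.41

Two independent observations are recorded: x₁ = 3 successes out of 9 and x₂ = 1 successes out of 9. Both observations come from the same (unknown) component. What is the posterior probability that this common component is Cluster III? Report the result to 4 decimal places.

Posterior ∝ prior × likelihood, so P(k | x) ∝ π_k f_k(x); normalise over all components.
Since both observations come from the same component, the likelihood for component k is f_k(x₁)·f_k(x₂).
  L_I = [0.242432] × [0.210412] = 0.0510105
  L_II = [0.271621] × [0.100373] = 0.0272635
  L_III = [0.173896] × [0.0201837] = 0.00350985
  L_IV = [0.00115933] × [5.21089e-06] = 6.04114e-09
Unnormalised posteriors:
  π_I·L_I = 0.12 × 0.0510105 = 0.00612126
  π_II·L_II = 0.34 × 0.0272635 = 0.00926958
  π_III·L_III = 0.13 × 0.00350985 = 0.000456281
  π_IV·L_IV = 0.41 × 6.04114e-09 = 2.47687e-09
Denominator: 0.00612126 + 0.00926958 + 0.000456281 + 2.47687e-09 = 0.0158471
So the posterior for Cluster III is 0.000456281 / 0.0158471 ≈ 0.0288.

0.0288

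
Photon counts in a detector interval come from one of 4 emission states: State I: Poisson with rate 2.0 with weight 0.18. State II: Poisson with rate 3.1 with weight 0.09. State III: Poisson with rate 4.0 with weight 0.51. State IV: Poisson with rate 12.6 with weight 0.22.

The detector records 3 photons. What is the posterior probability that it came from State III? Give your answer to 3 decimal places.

By Bayes' theorem, P(k | x) = P(Z=k) f_k(x) / Σ_j P(Z=j) f_j(x).
Evaluate each component's likelihood at the observed value:
  f_I = 0.180447
  f_II = 0.223677
  f_III = 0.195367
  f_IV = 0.00112422
Multiply by the mixture weights:
  P(Z=I)·f_I = 0.18 × 0.180447 = 0.0324805
  P(Z=II)·f_II = 0.09 × 0.223677 = 0.0201309
  P(Z=III)·f_III = 0.51 × 0.195367 = 0.0996371
  P(Z=IV)·f_IV = 0.22 × 0.00112422 = 0.000247328
Normaliser: 0.0324805 + 0.0201309 + 0.0996371 + 0.000247328 = 0.152496
Responsibility of State III: 0.0996371 / 0.152496 ≈ 0.653

0.653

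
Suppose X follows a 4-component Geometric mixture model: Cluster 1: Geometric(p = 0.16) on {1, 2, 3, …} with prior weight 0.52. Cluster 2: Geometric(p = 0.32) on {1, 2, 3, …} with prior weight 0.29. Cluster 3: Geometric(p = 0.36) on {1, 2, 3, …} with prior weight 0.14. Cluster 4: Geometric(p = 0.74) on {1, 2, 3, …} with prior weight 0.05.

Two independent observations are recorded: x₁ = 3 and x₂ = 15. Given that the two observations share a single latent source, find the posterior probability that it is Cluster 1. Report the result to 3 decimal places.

Apply Bayes' rule: the posterior for each component is proportional to its prior times its likelihood at x.
Since both observations come from the same component, the likelihood for component k is f_k(x₁)·f_k(x₂).
  p_1 = [0.112896] × [0.0139325] = 0.00157293
  p_2 = [0.147968] × [0.00144635] = 0.000214014
  p_3 = [0.147456] × [0.000696341] = 0.00010268
  p_4 = [0.050024] × [4.77374e-09] = 2.38801e-10
Prior × likelihood for each component:
  P(Z=1)·p_1 = 0.52 × 0.00157293 = 0.000817922
  P(Z=2)·p_2 = 0.29 × 0.000214014 = 6.20641e-05
  P(Z=3)·p_3 = 0.14 × 0.00010268 = 1.43752e-05
  P(Z=4)·p_4 = 0.05 × 2.38801e-10 = 1.19401e-11
Normaliser: 0.000817922 + 6.20641e-05 + 1.43752e-05 + 1.19401e-11 = 0.000894361
Responsibility of Cluster 1: 0.000817922 / 0.000894361 ≈ 0.915

0.915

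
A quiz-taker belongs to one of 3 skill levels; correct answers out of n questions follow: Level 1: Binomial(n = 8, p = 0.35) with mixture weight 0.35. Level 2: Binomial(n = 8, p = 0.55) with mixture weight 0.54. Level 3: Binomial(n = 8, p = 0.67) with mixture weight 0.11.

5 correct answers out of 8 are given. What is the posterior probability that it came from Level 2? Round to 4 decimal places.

P(component k | x) = P(Z=k)·f_k(x) / marginal(x), where marginal(x) = Σ_j P(Z=j)·f_j(x).
Binomial probabilities:
  L_1 = 0.0807734
  L_2 = 0.256826
  L_3 = 0.271709
Unnormalised posteriors:
  P(Z=1)·L_1 = 0.35 × 0.0807734 = 0.0282707
  P(Z=2)·L_2 = 0.54 × 0.256826 = 0.138686
  P(Z=3)·L_3 = 0.11 × 0.271709 = 0.029888
Denominator: 0.0282707 + 0.138686 + 0.029888 = 0.196845
P(Level 2 | data) = 0.138686 / 0.196845 ≈ 0.7045

0.7045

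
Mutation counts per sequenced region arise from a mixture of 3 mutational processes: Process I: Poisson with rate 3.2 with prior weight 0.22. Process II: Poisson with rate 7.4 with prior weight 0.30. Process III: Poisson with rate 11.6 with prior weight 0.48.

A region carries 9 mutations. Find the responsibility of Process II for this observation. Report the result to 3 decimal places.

0.417

The responsibility of component k is w_k f_k(x) divided by Σ_j w_j f_j(x).
Component likelihoods at x = 9 mutations:
  L_I = e^(−3.2)·3.2^9/9! = 0.00395225
  L_II = e^(−7.4)·7.4^9/9! = 0.112084
  L_III = e^(−11.6)·11.6^9/9! = 0.0960601
Unnormalised posteriors:
  w_I·L_I = 0.22 × 0.00395225 = 0.000869495
  w_II·L_II = 0.30 × 0.112084 = 0.0336252
  w_III·L_III = 0.48 × 0.0960601 = 0.0461088
Denominator: 0.000869495 + 0.0336252 + 0.0461088 = 0.0806035
So the posterior for Process II is 0.0336252 / 0.0806035 ≈ 0.417.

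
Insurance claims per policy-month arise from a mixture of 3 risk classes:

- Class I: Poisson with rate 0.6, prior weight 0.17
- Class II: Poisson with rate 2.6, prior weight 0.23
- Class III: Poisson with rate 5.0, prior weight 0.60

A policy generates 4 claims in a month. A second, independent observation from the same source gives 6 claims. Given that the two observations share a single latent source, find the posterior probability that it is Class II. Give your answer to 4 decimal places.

Posterior ∝ prior × likelihood, so P(k | x) ∝ π_k f_k(x); normalise over all components.
Since both observations come from the same component, the likelihood for component k is f_k(x₁)·f_k(x₂).
  p_I = [0.00296358] × [3.5563e-05] = 1.05394e-07
  p_II = [0.141422] × [0.0318671] = 0.0045067
  p_III = [0.175467] × [0.146223] = 0.0256573
Weight by the priors:
  π_I·p_I = 0.17 × 1.05394e-07 = 1.7917e-08
  π_II·p_II = 0.23 × 0.0045067 = 0.00103654
  π_III·p_III = 0.60 × 0.0256573 = 0.0153944
Denominator: 1.7917e-08 + 0.00103654 + 0.0153944 = 0.016431
P(Class II | x₁,x₂) = 0.00103654 / 0.016431 ≈ 0.0631

0.0631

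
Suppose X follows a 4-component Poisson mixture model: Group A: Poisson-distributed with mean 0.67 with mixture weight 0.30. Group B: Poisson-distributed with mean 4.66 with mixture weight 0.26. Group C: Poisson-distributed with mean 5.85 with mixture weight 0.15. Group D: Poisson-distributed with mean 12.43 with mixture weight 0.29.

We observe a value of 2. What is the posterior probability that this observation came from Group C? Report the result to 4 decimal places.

By Bayes' theorem, P(k | x) = π_k f_k(x) / Σ_j π_j f_j(x).
Evaluate each component's likelihood at the observed value:
  L_A = 0.114853
  L_B = 0.102785
  L_C = 0.0492787
  L_D = 0.000308768
Multiply by the mixture weights:
  π_A·L_A = 0.30 × 0.114853 = 0.0344559
  π_B·L_B = 0.26 × 0.102785 = 0.0267241
  π_C·L_C = 0.15 × 0.0492787 = 0.0073918
  π_D·L_D = 0.29 × 0.000308768 = 8.95426e-05
Marginal: 0.0344559 + 0.0267241 + 0.0073918 + 8.95426e-05 = 0.0686613
Responsibility of Group C: 0.0073918 / 0.0686613 ≈ 0.1077

0.1077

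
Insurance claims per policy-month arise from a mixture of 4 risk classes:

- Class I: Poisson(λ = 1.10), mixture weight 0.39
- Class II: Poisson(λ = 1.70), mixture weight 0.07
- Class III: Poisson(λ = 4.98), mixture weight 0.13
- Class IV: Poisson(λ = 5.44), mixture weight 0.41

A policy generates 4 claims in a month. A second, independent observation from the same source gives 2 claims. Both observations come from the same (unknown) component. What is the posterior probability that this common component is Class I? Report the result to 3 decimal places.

Apply Bayes' rule: the posterior for each component is proportional to its prior times its likelihood at x.
Since both observations come from the same component, the likelihood for component k is f_k(x₁)·f_k(x₂).
  f_I = [e^(−1.10)·1.10^4/4! = 0.0203065] × [0.201387] = 0.00408947
  f_II = [e^(−1.70)·1.70^4/4! = 0.0635746] × [0.263978] = 0.0167823
  f_III = [e^(−4.98)·4.98^4/4! = 0.176165] × [0.0852398] = 0.0150163
  f_IV = [e^(−5.44)·5.44^4/4! = 0.158352] × [0.0642105] = 0.0101678
Multiply by the mixture weights:
  P(Z=I)·f_I = 0.39 × 0.00408947 = 0.00159489
  P(Z=II)·f_II = 0.07 × 0.0167823 = 0.00117476
  P(Z=III)·f_III = 0.13 × 0.0150163 = 0.00195211
  P(Z=IV)·f_IV = 0.41 × 0.0101678 = 0.00416881
Marginal: 0.00159489 + 0.00117476 + 0.00195211 + 0.00416881 = 0.00889058
Responsibility of Class I: 0.00159489 / 0.00889058 ≈ 0.179

0.179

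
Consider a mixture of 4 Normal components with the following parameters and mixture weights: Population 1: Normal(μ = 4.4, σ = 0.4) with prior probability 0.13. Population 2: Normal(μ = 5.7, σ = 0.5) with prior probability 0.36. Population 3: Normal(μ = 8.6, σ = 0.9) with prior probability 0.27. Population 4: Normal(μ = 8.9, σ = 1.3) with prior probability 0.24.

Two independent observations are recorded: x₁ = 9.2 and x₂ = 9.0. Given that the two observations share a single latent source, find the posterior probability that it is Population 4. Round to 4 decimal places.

P(component k | x) = π_k·f_k(x) / marginal(x), where marginal(x) = Σ_j π_j·f_j(x).
Since both observations come from the same component, the likelihood for component k is f_k(x₁)·f_k(x₂).
  L_1 = [(1/(0.4·√(2π)))·exp(−(9.2−4.4)²/(2·0.4²)) = 0.997356·exp(-72.00000) = 5.36596e-32] × [1.91041e-29] = 1.02512e-60
  L_2 = [(1/(0.5·√(2π)))·exp(−(9.2−5.7)²/(2·0.5²)) = 0.797885·exp(-24.50000) = 1.82694e-11] × [2.77336e-10] = 5.06677e-21
  L_3 = [(1/(0.9·√(2π)))·exp(−(9.2−8.6)²/(2·0.9²)) = 0.443269·exp(-0.22222) = 0.354942] × [0.401582] = 0.142538
  L_4 = [(1/(1.3·√(2π)))·exp(−(9.2−8.9)²/(2·1.3²)) = 0.306879·exp(-0.02663) = 0.298815] × [0.305972] = 0.0914291
Multiply by the mixture weights:
  π_1·L_1 = 0.13 × 1.02512e-60 = 1.33266e-61
  π_2·L_2 = 0.36 × 5.06677e-21 = 1.82404e-21
  π_3·L_3 = 0.27 × 0.142538 = 0.0384854
  π_4·L_4 = 0.24 × 0.0914291 = 0.021943
Marginal: 1.33266e-61 + 1.82404e-21 + 0.0384854 + 0.021943 = 0.0604284
P(Population 4 | x₁,x₂) = 0.021943 / 0.0604284 ≈ 0.3631

0.3631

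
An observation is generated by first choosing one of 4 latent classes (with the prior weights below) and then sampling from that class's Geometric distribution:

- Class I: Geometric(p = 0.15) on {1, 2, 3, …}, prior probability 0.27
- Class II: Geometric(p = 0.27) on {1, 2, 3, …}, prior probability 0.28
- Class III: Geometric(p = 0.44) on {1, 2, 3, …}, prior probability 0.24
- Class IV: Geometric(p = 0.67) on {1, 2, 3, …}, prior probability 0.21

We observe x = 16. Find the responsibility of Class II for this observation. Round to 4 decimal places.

By Bayes' theorem, P(k | x) = π_k f_k(x) / Σ_j π_j f_j(x).
Geometric probabilities:
  p_I = 0.15·(1−0.15)^15 = 0.15·0.0873542 = 0.0131031
  p_II = 0.27·(1−0.27)^15 = 0.27·0.00890929 = 0.00240551
  p_III = 0.44·(1−0.44)^15 = 0.44·0.00016704 = 7.34976e-05
  p_IV = 0.67·(1−0.67)^15 = 0.67·5.99389e-08 = 4.01591e-08
Multiply by the mixture weights:
  π_I·p_I = 0.27 × 0.0131031 = 0.00353785
  π_II·p_II = 0.28 × 0.00240551 = 0.000673542
  π_III·p_III = 0.24 × 7.34976e-05 = 1.76394e-05
  π_IV·p_IV = 0.21 × 4.01591e-08 = 8.43341e-09
Normaliser: 0.00353785 + 0.000673542 + 1.76394e-05 + 8.43341e-09 = 0.00422904
Responsibility of Class II: 0.000673542 / 0.00422904 ≈ 0.1593

0.1593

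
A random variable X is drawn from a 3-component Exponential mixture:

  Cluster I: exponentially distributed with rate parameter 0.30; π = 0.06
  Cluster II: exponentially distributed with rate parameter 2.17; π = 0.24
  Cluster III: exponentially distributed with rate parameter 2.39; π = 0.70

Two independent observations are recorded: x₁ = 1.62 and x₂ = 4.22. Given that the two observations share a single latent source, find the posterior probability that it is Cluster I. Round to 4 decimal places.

P(component k | x) = P(Z=k)·f_k(x) / marginal(x), where marginal(x) = Σ_j P(Z=j)·f_j(x).
Since both observations come from the same component, the likelihood for component k is f_k(x₁)·f_k(x₂).
  L_I = [0.30·e^(−0.30·1.62) = 0.30·e^(−0.4860) = 0.184525] × [0.0845872] = 0.0156084
  L_II = [2.17·e^(−2.17·1.62) = 2.17·e^(−3.5154) = 0.0645269] × [0.000228798] = 1.47636e-05
  L_III = [2.39·e^(−2.39·1.62) = 2.39·e^(−3.8718) = 0.0497619] × [9.95842e-05] = 4.9555e-06
Multiply by the mixture weights:
  P(Z=I)·L_I = 0.06 × 0.0156084 = 0.000936504
  P(Z=II)·L_II = 0.24 × 1.47636e-05 = 3.54326e-06
  P(Z=III)·L_III = 0.70 × 4.9555e-06 = 3.46885e-06
Denominator: 0.000936504 + 3.54326e-06 + 3.46885e-06 = 0.000943517
Responsibility of Cluster I: 0.000936504 / 0.000943517 ≈ 0.9926

0.9926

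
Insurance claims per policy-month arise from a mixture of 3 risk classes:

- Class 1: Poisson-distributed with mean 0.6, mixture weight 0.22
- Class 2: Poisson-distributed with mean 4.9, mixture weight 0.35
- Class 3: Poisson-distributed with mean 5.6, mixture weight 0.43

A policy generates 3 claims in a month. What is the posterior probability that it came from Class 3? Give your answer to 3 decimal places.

0.456

P(component k | x) = w_k·f_k(x) / marginal(x), where marginal(x) = Σ_j w_j·f_j(x).
Evaluate each component's likelihood at the observed value:
  f_1 = 0.0197572
  f_2 = 0.146014
  f_3 = 0.108234
Multiply by the mixture weights:
  w_1·f_1 = 0.22 × 0.0197572 = 0.00434659
  w_2·f_2 = 0.35 × 0.146014 = 0.0511048
  w_3·f_3 = 0.43 × 0.108234 = 0.0465406
Evidence: 0.00434659 + 0.0511048 + 0.0465406 = 0.101992
P(Class 3 | the observation) ≈ 0.456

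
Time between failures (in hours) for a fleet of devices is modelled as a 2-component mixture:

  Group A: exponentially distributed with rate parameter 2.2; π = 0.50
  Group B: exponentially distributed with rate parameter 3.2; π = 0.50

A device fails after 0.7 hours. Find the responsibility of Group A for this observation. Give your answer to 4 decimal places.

0.5806

By Bayes' theorem, P(k | x) = π_k f_k(x) / Σ_j π_j f_j(x).
Component likelihoods at x = 0.7 hours:
  p_A = 2.2·e^(−2.2·0.7) = 2.2·e^(−1.5400) = 0.471638
  p_B = 3.2·e^(−3.2·0.7) = 3.2·e^(−2.2400) = 0.340667
Weight by the priors:
  π_A·p_A = 0.50 × 0.471638 = 0.235819
  π_B·p_B = 0.50 × 0.340667 = 0.170334
Evidence: 0.235819 + 0.170334 = 0.406153
P(Group A | x) = 0.235819 / 0.406153 ≈ 0.5806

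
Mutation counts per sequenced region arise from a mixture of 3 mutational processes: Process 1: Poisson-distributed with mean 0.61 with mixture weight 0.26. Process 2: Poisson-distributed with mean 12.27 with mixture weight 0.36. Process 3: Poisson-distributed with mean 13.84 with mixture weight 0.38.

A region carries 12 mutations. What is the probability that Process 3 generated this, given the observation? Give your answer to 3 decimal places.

0.482

The responsibility of component k is π_k f_k(x) divided by Σ_j π_j f_j(x).
Evaluate each component's likelihood at the observed value:
  p_1 = e^(−0.61)·0.61^12/12! = 3.01094e-12
  p_2 = e^(−12.27)·12.27^12/12! = 0.114026
  p_3 = e^(−13.84)·13.84^12/12! = 0.100614
Weight by the priors:
  π_1·p_1 = 0.26 × 3.01094e-12 = 7.82843e-13
  π_2·p_2 = 0.36 × 0.114026 = 0.0410494
  π_3·p_3 = 0.38 × 0.100614 = 0.0382335
Normaliser: 7.82843e-13 + 0.0410494 + 0.0382335 = 0.0792829
P(Process 3 | the observation) = 0.0382335 / 0.0792829 ≈ 0.482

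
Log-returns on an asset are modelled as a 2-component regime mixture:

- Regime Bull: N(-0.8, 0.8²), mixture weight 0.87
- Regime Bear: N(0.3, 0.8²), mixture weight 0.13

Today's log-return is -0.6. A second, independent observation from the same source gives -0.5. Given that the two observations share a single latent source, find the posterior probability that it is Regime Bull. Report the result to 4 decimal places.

0.9494

By Bayes' theorem, P(k | x) = P(Z=k) f_k(x) / Σ_j P(Z=j) f_j(x).
Since both observations come from the same component, the likelihood for component k is f_k(x₁)·f_k(x₂).
  L_Bull = [0.483335] × [0.464819] = 0.224663
  L_Bear = [0.264846] × [0.302463] = 0.0801062
Multiply by the mixture weights:
  P(Z=Bull)·L_Bull = 0.87 × 0.224663 = 0.195457
  P(Z=Bear)·L_Bear = 0.13 × 0.0801062 = 0.0104138
Sum: 0.195457 + 0.0104138 = 0.205871
Responsibility of Regime Bull: 0.195457 / 0.205871 ≈ 0.9494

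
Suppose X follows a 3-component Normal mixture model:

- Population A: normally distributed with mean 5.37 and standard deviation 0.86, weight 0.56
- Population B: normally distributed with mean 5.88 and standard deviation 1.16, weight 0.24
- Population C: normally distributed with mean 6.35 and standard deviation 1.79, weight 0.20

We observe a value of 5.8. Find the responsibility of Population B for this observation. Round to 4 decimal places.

0.2325

The responsibility of component k is π_k f_k(x) divided by Σ_j π_j f_j(x).
Component likelihoods at x = 5.8:
  f_A = (1/(0.86·√(2π)))·exp(−(5.8−5.37)²/(2·0.86²)) = 0.463886·exp(-0.12500) = 0.409378
  f_B = (1/(1.16·√(2π)))·exp(−(5.8−5.88)²/(2·1.16²)) = 0.343916·exp(-0.00238) = 0.343099
  f_C = (1/(1.79·√(2π)))·exp(−(5.8−6.35)²/(2·1.79²)) = 0.222873·exp(-0.04721) = 0.212596
Prior × likelihood for each component:
  π_A·f_A = 0.56 × 0.409378 = 0.229252
  π_B·f_B = 0.24 × 0.343099 = 0.0823437
  π_C·f_C = 0.20 × 0.212596 = 0.0425193
Evidence: 0.229252 + 0.0823437 + 0.0425193 = 0.354115
P(Population B | x) = 0.0823437 / 0.354115 ≈ 0.2325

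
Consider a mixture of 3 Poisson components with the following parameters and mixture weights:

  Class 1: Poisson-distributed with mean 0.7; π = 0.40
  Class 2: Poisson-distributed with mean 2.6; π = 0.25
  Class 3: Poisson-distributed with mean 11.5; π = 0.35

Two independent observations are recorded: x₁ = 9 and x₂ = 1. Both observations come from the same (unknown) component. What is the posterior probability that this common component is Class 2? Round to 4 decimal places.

P(component k | x) = π_k·f_k(x) / marginal(x), where marginal(x) = Σ_j π_j·f_j(x).
Since both observations come from the same component, the likelihood for component k is f_k(x₁)·f_k(x₂).
  p_1 = [e^(−0.7)·0.7^9/9! = 5.52221e-08] × [0.34761] = 1.91958e-08
  p_2 = [e^(−2.6)·2.6^9/9! = 0.0011113] × [0.193111] = 0.000214605
  p_3 = [e^(−11.5)·11.5^9/9! = 0.0982044] × [0.000116496] = 1.14404e-05
Unnormalised posteriors:
  π_1·p_1 = 0.40 × 1.91958e-08 = 7.6783e-09
  π_2·p_2 = 0.25 × 0.000214605 = 5.36512e-05
  π_3·p_3 = 0.35 × 1.14404e-05 = 4.00415e-06
Marginal: 7.6783e-09 + 5.36512e-05 + 4.00415e-06 = 5.7663e-05
So the posterior for Class 2 is 5.36512e-05 / 5.7663e-05 ≈ 0.9304.

0.9304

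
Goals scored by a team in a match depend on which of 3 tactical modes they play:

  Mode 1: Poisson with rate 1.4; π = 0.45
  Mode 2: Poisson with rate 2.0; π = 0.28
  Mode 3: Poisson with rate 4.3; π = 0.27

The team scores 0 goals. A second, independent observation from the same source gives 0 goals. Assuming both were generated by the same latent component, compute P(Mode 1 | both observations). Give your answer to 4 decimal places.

0.8409

By Bayes' theorem, P(k | x) = P(Z=k) f_k(x) / Σ_j P(Z=j) f_j(x).
Since both observations come from the same component, the likelihood for component k is f_k(x₁)·f_k(x₂).
  p_1 = [e^(−1.4)·1.4^0/0! = 0.246597] × [0.246597] = 0.0608101
  p_2 = [e^(−2.0)·2.0^0/0! = 0.135335] × [0.135335] = 0.0183156
  p_3 = [e^(−4.3)·4.3^0/0! = 0.0135686] × [0.0135686] = 0.000184106
Prior × likelihood for each component:
  P(Z=1)·p_1 = 0.45 × 0.0608101 = 0.0273645
  P(Z=2)·p_2 = 0.28 × 0.0183156 = 0.00512838
  P(Z=3)·p_3 = 0.27 × 0.000184106 = 4.97086e-05
Denominator: 0.0273645 + 0.00512838 + 4.97086e-05 = 0.0325426
So the posterior for Mode 1 is 0.0273645 / 0.0325426 ≈ 0.8409.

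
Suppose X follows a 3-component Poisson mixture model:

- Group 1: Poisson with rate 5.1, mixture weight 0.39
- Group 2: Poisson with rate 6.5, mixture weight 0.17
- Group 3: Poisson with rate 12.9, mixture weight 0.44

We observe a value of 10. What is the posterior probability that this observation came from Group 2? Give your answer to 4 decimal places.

0.1695

Posterior ∝ prior × likelihood, so P(k | x) ∝ π_k f_k(x); normalise over all components.
Evaluate each component's likelihood at the observed value:
  L_1 = e^(−5.1)·5.1^10/10! = 0.0200003
  L_2 = e^(−6.5)·6.5^10/10! = 0.0557772
  L_3 = e^(−12.9)·12.9^10/10! = 0.0878487
Multiply by the mixture weights:
  π_1·L_1 = 0.39 × 0.0200003 = 0.00780012
  π_2·L_2 = 0.17 × 0.0557772 = 0.00948212
  π_3·L_3 = 0.44 × 0.0878487 = 0.0386534
Normaliser: 0.00780012 + 0.00948212 + 0.0386534 = 0.0559357
P(Group 2 | 10) = 0.00948212 / 0.0559357 ≈ 0.1695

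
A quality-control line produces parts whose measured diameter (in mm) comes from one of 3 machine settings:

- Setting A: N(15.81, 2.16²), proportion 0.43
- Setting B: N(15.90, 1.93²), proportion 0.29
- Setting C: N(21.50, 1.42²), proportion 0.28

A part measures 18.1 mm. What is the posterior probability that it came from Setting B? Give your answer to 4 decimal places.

By Bayes' theorem, P(k | x) = π_k f_k(x) / Σ_j π_j f_j(x).
Evaluate each component's likelihood at the observed value:
  f_A = (1/(2.16·√(2π)))·exp(−(18.1−15.81)²/(2·2.16²)) = 0.184696·exp(-0.56200) = 0.105289
  f_B = (1/(1.93·√(2π)))·exp(−(18.1−15.90)²/(2·1.93²)) = 0.206706·exp(-0.64968) = 0.107944
  f_C = (1/(1.42·√(2π)))·exp(−(18.1−21.50)²/(2·1.42²)) = 0.280945·exp(-2.86649) = 0.0159852
Prior × likelihood for each component:
  π_A·f_A = 0.43 × 0.105289 = 0.0452744
  π_B·f_B = 0.29 × 0.107944 = 0.0313038
  π_C·f_C = 0.28 × 0.0159852 = 0.00447586
Marginal: 0.0452744 + 0.0313038 + 0.00447586 = 0.0810541
Responsibility of Setting B: 0.0313038 / 0.0810541 ≈ 0.3862

0.3862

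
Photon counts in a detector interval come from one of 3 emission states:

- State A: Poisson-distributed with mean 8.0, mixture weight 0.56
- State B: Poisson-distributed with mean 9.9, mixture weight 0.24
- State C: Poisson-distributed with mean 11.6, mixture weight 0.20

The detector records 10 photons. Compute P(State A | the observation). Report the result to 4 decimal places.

Apply Bayes' rule: the posterior for each component is proportional to its prior times its likelihood at x.
Component likelihoods at x = 10 photons:
  L_A = 0.0992615
  L_B = 0.125047
  L_C = 0.11143
Unnormalised posteriors:
  π_A·L_A = 0.56 × 0.0992615 = 0.0555865
  π_B·L_B = 0.24 × 0.125047 = 0.0300113
  π_C·L_C = 0.20 × 0.11143 = 0.0222859
Sum: 0.0555865 + 0.0300113 + 0.0222859 = 0.107884
P(State A | x) = 0.0555865 / 0.107884 ≈ 0.5152

0.5152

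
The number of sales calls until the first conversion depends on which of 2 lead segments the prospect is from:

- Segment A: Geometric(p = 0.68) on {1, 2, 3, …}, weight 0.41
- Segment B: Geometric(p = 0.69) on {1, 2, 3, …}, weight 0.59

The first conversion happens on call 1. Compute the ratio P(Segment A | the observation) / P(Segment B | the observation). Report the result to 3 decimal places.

Posterior odds = (w_i f_i(x)) / (w_j f_j(x)); the normalising sum cancels.
Geometric probabilities:
  L_A = 0.68
  L_B = 0.69
Odds = (0.41/0.59) × (0.68/0.69) = 0.694915 × 0.985507 ≈ 0.685

0.685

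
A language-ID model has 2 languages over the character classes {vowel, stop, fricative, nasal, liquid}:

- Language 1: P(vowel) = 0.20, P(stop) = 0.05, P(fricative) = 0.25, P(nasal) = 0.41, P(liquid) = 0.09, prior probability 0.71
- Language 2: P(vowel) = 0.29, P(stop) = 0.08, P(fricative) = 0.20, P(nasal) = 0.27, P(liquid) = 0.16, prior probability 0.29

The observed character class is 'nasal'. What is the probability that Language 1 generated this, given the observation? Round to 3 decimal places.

0.788

Posterior ∝ prior × likelihood, so P(k | x) ∝ w_k f_k(x); normalise over all components.
Categorical probabilities:
  f_1 = P(nasal | comp) = 0.41
  f_2 = P(nasal | comp) = 0.27
Multiply by the mixture weights:
  w_1·f_1 = 0.71 × 0.41 = 0.2911
  w_2·f_2 = 0.29 × 0.27 = 0.0783
Sum: 0.2911 + 0.0783 = 0.3694
P(Language 1 | data) = 0.2911 / 0.3694 ≈ 0.788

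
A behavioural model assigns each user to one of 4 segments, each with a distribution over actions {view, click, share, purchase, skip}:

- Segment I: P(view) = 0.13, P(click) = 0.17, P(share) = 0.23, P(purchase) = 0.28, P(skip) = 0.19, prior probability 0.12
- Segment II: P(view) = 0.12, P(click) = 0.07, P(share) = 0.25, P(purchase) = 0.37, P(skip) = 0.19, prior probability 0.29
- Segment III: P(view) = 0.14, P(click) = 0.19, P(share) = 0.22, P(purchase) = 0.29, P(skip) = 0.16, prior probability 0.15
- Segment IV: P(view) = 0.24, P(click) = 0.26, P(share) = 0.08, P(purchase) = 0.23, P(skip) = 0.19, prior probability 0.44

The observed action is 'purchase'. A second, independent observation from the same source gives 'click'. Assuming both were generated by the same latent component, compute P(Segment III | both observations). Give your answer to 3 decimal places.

Posterior ∝ prior × likelihood, so P(k | x) ∝ P(Z=k) f_k(x); normalise over all components.
Since both observations come from the same component, the likelihood for component k is f_k(x₁)·f_k(x₂).
  L_I = [P(purchase | comp) = 0.28] × [0.17] = 0.0476
  L_II = [P(purchase | comp) = 0.37] × [0.07] = 0.0259
  L_III = [P(purchase | comp) = 0.29] × [0.19] = 0.0551
  L_IV = [P(purchase | comp) = 0.23] × [0.26] = 0.0598
Unnormalised posteriors:
  P(Z=I)·L_I = 0.12 × 0.0476 = 0.005712
  P(Z=II)·L_II = 0.29 × 0.0259 = 0.007511
  P(Z=III)·L_III = 0.15 × 0.0551 = 0.008265
  P(Z=IV)·L_IV = 0.44 × 0.0598 = 0.026312
Normaliser: 0.005712 + 0.007511 + 0.008265 + 0.026312 = 0.0478
So the posterior for Segment III is 0.008265 / 0.0478 ≈ 0.173.

0.173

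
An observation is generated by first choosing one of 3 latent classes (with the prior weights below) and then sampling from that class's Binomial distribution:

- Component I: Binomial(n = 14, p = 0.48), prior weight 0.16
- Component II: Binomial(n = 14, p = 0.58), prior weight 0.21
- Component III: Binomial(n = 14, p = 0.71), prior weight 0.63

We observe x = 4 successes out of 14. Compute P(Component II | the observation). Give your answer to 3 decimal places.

By Bayes' theorem, P(k | x) = w_k f_k(x) / Σ_j w_j f_j(x).
Component likelihoods at x = 4 successes out of 14:
  L_I = 0.0768126
  L_II = 0.0193481
  L_III = 0.00107016
Prior × likelihood for each component:
  w_I·L_I = 0.16 × 0.0768126 = 0.01229
  w_II·L_II = 0.21 × 0.0193481 = 0.00406311
  w_III·L_III = 0.63 × 0.00107016 = 0.000674199
Marginal: 0.01229 + 0.00406311 + 0.000674199 = 0.0170273
So the posterior for Component II is 0.00406311 / 0.0170273 ≈ 0.239.

0.239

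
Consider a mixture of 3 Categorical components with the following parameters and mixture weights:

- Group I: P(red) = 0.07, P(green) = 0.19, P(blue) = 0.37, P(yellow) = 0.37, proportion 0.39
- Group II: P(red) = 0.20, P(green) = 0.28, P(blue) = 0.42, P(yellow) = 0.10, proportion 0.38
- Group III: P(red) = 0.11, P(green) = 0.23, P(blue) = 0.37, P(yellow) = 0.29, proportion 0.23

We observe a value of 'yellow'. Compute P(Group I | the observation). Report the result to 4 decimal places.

Posterior ∝ prior × likelihood, so P(k | x) ∝ π_k f_k(x); normalise over all components.
Evaluate each component's likelihood at the observed value:
  f_I = P(yellow | comp) = 0.37
  f_II = P(yellow | comp) = 0.10
  f_III = P(yellow | comp) = 0.29
Multiply by the mixture weights:
  π_I·f_I = 0.39 × 0.37 = 0.1443
  π_II·f_II = 0.38 × 0.1 = 0.038
  π_III·f_III = 0.23 × 0.29 = 0.0667
Normaliser: 0.1443 + 0.038 + 0.0667 = 0.249
So the posterior for Group I is 0.1443 / 0.249 ≈ 0.5795.

0.5795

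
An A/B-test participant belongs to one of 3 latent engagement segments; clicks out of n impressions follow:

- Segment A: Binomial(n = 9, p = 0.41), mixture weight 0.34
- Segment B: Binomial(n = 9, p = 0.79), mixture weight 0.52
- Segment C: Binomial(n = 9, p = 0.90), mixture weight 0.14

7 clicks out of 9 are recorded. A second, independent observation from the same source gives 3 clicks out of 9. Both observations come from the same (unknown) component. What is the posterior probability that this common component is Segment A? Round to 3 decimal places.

0.782

P(component k | x) = P(Z=k)·f_k(x) / marginal(x), where marginal(x) = Σ_j P(Z=j)·f_j(x).
Since both observations come from the same component, the likelihood for component k is f_k(x₁)·f_k(x₂).
  f_A = [C(9,7)·0.41^7·0.59^2 = 36·0.00194754·0.3481 = 0.0244058] × [0.244198] = 0.00595987
  f_B = [C(9,7)·0.79^7·0.21^2 = 36·0.192039·0.0441 = 0.304881] × [0.00355203] = 0.00108295
  f_C = [C(9,7)·0.90^7·0.10^2 = 36·0.478297·0.01 = 0.172187] × [6.1236e-05] = 1.0544e-05
Unnormalised posteriors:
  P(Z=A)·f_A = 0.34 × 0.00595987 = 0.00202635
  P(Z=B)·f_B = 0.52 × 0.00108295 = 0.000563132
  P(Z=C)·f_C = 0.14 × 1.0544e-05 = 1.47617e-06
Normaliser: 0.00202635 + 0.000563132 + 1.47617e-06 = 0.00259096
P(Segment A | x₁,x₂) = 0.00202635 / 0.00259096 ≈ 0.782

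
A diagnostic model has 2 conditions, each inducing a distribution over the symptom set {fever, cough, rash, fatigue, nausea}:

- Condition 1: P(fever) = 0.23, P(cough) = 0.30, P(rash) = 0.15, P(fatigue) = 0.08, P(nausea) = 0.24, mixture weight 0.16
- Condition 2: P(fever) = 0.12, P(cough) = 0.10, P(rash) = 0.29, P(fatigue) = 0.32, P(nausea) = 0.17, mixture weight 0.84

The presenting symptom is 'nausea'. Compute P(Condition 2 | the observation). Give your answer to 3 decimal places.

0.788

Apply Bayes' rule: the posterior for each component is proportional to its prior times its likelihood at x.
Categorical probabilities:
  L_1 = 0.24
  L_2 = 0.17
Unnormalised posteriors:
  w_1·L_1 = 0.16 × 0.24 = 0.0384
  w_2·L_2 = 0.84 × 0.17 = 0.1428
Normaliser: 0.0384 + 0.1428 = 0.1812
P(Condition 2 | the observation) ≈ 0.788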